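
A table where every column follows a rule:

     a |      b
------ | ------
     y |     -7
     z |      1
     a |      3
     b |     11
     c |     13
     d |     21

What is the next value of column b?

For the column b, alternating steps +8, +2, +8, +2, …: -7, 1, 3, 11, 13, 21 → 23.

23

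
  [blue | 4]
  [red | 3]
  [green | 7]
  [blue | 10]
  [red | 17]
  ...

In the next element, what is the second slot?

Second slot: 4, 3, 7, 10, 17 → 27 (each term is the sum of the two before it).

27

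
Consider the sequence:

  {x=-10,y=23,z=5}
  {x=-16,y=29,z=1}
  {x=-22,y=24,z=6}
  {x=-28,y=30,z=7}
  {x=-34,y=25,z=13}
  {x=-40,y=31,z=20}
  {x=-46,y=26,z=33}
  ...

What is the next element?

{x=-52,y=32,z=53}

X: −6 each step; -10, -16, -22, -28, -34, -40, -46 → -52.
Y: alternating steps +6, −5, +6, −5, …; 23, 29, 24, 30, 25, 31, 26 → 32.
Z — each term is the sum of the two before it: 5, 1, 6, 7, 13, 20, 33 → 53.
Combining the parts gives {x=-52,y=32,z=53}.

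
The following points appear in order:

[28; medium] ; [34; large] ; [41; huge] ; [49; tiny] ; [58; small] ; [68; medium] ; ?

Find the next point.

[79; large]

For the first part, differences are 6, 7, 8, … (increasing by 1 each time): 28, 34, 41, 49, 58, 68 → 79.
Size — repeats medium → large → huge → tiny → small: medium, large, huge, tiny, small, medium → large.
So the next point is [79; large].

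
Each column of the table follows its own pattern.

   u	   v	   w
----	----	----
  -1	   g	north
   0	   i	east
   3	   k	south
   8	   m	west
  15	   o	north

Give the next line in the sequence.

24  q  east

Column u goes -1, 0, 3, 8, 15 → 24 (differences are 1, 3, 5, … (increasing by 2 each time)).
Column v: g, i, k, m, o → q (letters move forward 2 places in the alphabet).
Column w goes north, east, south, west, north → east (repeats north → east → south → west).
Combining the parts gives 24  q  east.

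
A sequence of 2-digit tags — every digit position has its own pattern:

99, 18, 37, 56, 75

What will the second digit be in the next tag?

4

First digit: +2 each step, mod 10, so 9, 1, 3, 5, 7 → 9.
Second digit goes 9, 8, 7, 6, 5 → 4 (−1 each step, mod 10).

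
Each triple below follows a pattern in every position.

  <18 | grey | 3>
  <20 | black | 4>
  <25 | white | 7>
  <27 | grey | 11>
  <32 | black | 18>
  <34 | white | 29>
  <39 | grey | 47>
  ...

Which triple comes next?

<41 | black | 76>

First component: 18, 20, 25, 27, 32, 34, 39 → 41 (alternating steps +2, +5, +2, +5, …).
Shade: repeats grey → black → white, so grey, black, white, grey, black, white, grey → black.
Third component goes 3, 4, 7, 11, 18, 29, 47 → 76 (each term is the sum of the two before it).
Putting it together: <41 | black | 76>.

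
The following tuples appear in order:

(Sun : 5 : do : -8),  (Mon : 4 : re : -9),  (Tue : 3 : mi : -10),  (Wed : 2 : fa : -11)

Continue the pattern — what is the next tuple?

Day — runs through the weekdays Mon→Sun: Sun, Mon, Tue, Wed → Thu.
For the second coordinate, −1 each step: 5, 4, 3, 2 → 1.
Note: do, re, mi, fa → sol (runs through the solfège scale do→ti).
Fourth coordinate — −1 each step: -8, -9, -10, -11 → -12.
Putting it together: (Thu : 1 : sol : -12).

(Thu : 1 : sol : -12)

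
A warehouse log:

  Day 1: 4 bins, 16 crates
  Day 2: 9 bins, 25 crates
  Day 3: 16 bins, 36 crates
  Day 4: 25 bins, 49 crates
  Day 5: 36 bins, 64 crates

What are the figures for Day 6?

Bins: 4, 9, 16, 25, 36 → 49 (perfect squares: 2², 3², 4², …).
Crates: perfect squares: 4², 5², 6², …; 16, 25, 36, 49, 64 → 81.
Combining the parts gives 49 bins, 81 crates.

49 bins, 81 crates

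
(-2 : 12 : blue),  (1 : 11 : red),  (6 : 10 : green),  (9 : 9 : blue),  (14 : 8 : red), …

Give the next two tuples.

(17 : 7 : green), (22 : 6 : blue)

First slot — alternating steps +3, +5, +3, +5, …: -2, 1, 6, 9, 14 → 17 → 22.
Second slot goes 12, 11, 10, 9, 8 → 7 → 6 (−1 each step).
Colour goes blue, red, green, blue, red → green → blue (repeats blue → red → green).
Putting the parts together: (17 : 7 : green) and then (22 : 6 : blue).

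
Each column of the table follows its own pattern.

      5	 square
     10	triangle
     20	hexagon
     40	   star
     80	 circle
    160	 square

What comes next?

First component — ×2 each step: 5, 10, 20, 40, 80, 160 → 320.
Shape — repeats square → triangle → hexagon → star → circle: square, triangle, hexagon, star, circle, square → triangle.
Putting it together: 320  triangle.

320  triangle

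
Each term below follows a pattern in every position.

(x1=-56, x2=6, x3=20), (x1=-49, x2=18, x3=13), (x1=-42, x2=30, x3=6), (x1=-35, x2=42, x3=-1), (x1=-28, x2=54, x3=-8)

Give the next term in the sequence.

For the x1, +7 each step: -56, -49, -42, -35, -28 → -21.
X2 — +12 each step: 6, 18, 30, 42, 54 → 66.
X3 — together with the x1 always sums to -36: 20, 13, 6, -1, -8 → -15.
Putting it together: (x1=-21, x2=66, x3=-15).

(x1=-21, x2=66, x3=-15)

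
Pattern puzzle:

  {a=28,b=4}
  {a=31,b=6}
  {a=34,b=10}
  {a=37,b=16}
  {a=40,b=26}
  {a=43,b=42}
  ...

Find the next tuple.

A: +3 each step; 28, 31, 34, 37, 40, 43 → 46.
B: each term is the sum of the two before it; 4, 6, 10, 16, 26, 42 → 68.
So the next tuple is {a=46,b=68}.

{a=46,b=68}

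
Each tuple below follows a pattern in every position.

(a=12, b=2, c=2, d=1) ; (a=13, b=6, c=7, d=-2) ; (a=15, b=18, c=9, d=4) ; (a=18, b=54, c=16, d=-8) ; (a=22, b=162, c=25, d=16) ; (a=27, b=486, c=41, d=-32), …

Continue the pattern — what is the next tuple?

(a=33, b=1458, c=66, d=64)

For the a, differences are 1, 2, 3, … (increasing by 1 each time): 12, 13, 15, 18, 22, 27 → 33.
B — ×3 each step: 2, 6, 18, 54, 162, 486 → 1458.
C: each term is the sum of the two before it; 2, 7, 9, 16, 25, 41 → 66.
D — ×(-2) each step: 1, -2, 4, -8, 16, -32 → 64.
Putting it together: (a=33, b=1458, c=66, d=64).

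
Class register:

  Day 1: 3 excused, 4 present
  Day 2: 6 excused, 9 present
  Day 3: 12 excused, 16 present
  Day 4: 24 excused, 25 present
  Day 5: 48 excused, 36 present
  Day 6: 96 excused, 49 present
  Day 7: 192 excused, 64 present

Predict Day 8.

384 excused, 81 present

Excused: ×2 each step; 3, 6, 12, 24, 48, 96, 192 → 384.
For the present, perfect squares: 2², 3², 4², …: 4, 9, 16, 25, 36, 49, 64 → 81.
So the next record is 384 excused, 81 present.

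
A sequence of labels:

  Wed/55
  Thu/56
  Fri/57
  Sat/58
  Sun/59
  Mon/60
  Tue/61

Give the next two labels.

Wed/62, Thu/63

Day: runs through the weekdays Mon→Sun, so Wed, Thu, Fri, Sat, Sun, Mon, Tue → Wed → Thu.
Second component: 55, 56, 57, 58, 59, 60, 61 → 62 → 63 (+1 each step).
Putting the parts together: Wed/62 and then Thu/63.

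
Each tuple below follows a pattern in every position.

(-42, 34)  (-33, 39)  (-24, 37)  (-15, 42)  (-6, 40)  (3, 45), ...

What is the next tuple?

(12, 43)

First component goes -42, -33, -24, -15, -6, 3 → 12 (+9 each step).
Second component — alternating steps +5, −2, +5, −2, …: 34, 39, 37, 42, 40, 45 → 43.
Combining the parts gives (12, 43).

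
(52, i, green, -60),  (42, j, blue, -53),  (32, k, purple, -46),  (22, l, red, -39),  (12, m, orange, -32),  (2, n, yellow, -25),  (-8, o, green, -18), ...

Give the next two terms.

(-18, p, blue, -11), (-28, q, purple, -4)

First slot goes 52, 42, 32, 22, 12, 2, -8 → -18 → -28 (−10 each step).
Letter goes i, j, k, l, m, n, o → p → q (letters move forward 1 place in the alphabet).
For the colour, repeats green → blue → purple → red → orange → yellow: green, blue, purple, red, orange, yellow, green → blue → purple.
Fourth slot: -60, -53, -46, -39, -32, -25, -18 → -11 → -4 (+7 each step).
So the next two terms are (-18, p, blue, -11) and (-28, q, purple, -4).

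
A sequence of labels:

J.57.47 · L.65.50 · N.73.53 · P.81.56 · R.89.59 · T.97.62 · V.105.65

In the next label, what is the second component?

113

For the second component, +8 each step: 57, 65, 73, 81, 89, 97, 105 → 113.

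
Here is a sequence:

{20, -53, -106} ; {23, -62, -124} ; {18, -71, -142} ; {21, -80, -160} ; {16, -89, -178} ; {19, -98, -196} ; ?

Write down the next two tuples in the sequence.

{14, -107, -214}, {17, -116, -232}

First part — alternating steps +3, −5, +3, −5, …: 20, 23, 18, 21, 16, 19 → 14 → 17.
Second part goes -53, -62, -71, -80, -89, -98 → -107 → -116 (−9 each step).
Third part goes -106, -124, -142, -160, -178, -196 → -214 → -232 (always 2 × the second part).
So the next two tuples are {14, -107, -214} and {17, -116, -232}.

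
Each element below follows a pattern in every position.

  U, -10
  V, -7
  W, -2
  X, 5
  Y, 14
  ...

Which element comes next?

Z, 25

For the letter, letters move forward 1 place in the alphabet: U, V, W, X, Y → Z.
Second entry: -10, -7, -2, 5, 14 → 25 (differences are 3, 5, 7, … (increasing by 2 each time)).
Putting it together: Z, 25.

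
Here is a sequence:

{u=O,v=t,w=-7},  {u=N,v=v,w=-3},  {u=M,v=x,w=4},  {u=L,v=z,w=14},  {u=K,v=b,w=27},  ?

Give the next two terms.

{u=J,v=d,w=43}, {u=I,v=f,w=62}

U goes O, N, M, L, K → J → I (letters move back 1 place in the alphabet).
For the v, letters move forward 2 places in the alphabet, wrapping Z→A: t, v, x, z, b → d → f.
For the w, differences are 4, 7, 10, … (increasing by 3 each time): -7, -3, 4, 14, 27 → 43 → 62.
Putting the parts together: {u=J,v=d,w=43} and then {u=I,v=f,w=62}.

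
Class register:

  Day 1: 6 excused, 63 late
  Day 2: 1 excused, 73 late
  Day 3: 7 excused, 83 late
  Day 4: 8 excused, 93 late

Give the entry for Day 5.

15 excused, 103 late

For the excused, each term is the sum of the two before it: 6, 1, 7, 8 → 15.
Late goes 63, 73, 83, 93 → 103 (+10 each step).
Combining the parts gives 15 excused, 103 late.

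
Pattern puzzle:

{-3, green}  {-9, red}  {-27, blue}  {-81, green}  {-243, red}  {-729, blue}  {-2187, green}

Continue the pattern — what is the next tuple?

{-6561, red}

First coordinate goes -3, -9, -27, -81, -243, -729, -2187 → -6561 (×3 each step).
Colour: green, red, blue, green, red, blue, green → red (repeats green → red → blue).
Combining the parts gives {-6561, red}.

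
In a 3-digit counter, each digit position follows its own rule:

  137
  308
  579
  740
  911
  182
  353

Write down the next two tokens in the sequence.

524, 795

First digit goes 1, 3, 5, 7, 9, 1, 3 → 5 → 7 (+2 each step, mod 10).
Second digit goes 3, 0, 7, 4, 1, 8, 5 → 2 → 9 (−3 each step, mod 10).
Third digit goes 7, 8, 9, 0, 1, 2, 3 → 4 → 5 (+1 each step, mod 10).
Putting the parts together: 524 and then 795.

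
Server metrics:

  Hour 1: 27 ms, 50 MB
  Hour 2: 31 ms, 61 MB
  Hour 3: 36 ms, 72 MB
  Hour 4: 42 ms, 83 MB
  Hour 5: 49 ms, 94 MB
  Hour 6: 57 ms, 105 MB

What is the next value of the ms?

Ms: 27, 31, 36, 42, 49, 57 → 66 (differences are 4, 5, 6, … (increasing by 1 each time)).

66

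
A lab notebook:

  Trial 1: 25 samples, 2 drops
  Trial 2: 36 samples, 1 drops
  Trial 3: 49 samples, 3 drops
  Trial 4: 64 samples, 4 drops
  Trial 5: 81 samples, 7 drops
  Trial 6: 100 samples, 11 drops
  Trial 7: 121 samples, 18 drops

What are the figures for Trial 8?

Samples goes 25, 36, 49, 64, 81, 100, 121 → 144 (perfect squares: 5², 6², 7², …).
Drops: each term is the sum of the two before it, so 2, 1, 3, 4, 7, 11, 18 → 29.
Putting it together: 144 samples, 29 drops.

144 samples, 29 drops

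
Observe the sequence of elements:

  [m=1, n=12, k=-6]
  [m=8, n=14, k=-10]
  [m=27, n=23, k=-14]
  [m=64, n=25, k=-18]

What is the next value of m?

M: perfect cubes: 1³, 2³, 3³, …, so 1, 8, 27, 64 → 125.

125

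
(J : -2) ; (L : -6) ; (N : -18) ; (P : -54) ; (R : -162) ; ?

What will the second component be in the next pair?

-486

Second component — ×3 each step: -2, -6, -18, -54, -162 → -486.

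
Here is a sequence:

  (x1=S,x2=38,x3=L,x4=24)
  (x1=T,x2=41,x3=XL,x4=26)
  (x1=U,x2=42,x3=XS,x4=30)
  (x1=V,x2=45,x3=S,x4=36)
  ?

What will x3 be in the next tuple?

M

X3: L, XL, XS, S → M (runs through clothing sizes XS→XL).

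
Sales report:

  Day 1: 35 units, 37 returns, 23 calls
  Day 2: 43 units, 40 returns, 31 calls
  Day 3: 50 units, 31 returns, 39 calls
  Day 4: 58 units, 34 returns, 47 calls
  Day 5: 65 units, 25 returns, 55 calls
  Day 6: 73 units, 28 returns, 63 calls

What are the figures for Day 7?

80 units, 19 returns, 71 calls

Units goes 35, 43, 50, 58, 65, 73 → 80 (alternating steps +8, +7, +8, +7, …).
For the returns, alternating steps +3, −9, +3, −9, …: 37, 40, 31, 34, 25, 28 → 19.
Calls — +8 each step: 23, 31, 39, 47, 55, 63 → 71.
Putting it together: 80 units, 19 returns, 71 calls.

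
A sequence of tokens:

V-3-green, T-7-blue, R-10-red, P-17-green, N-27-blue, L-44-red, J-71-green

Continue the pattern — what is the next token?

Letter: letters move back 2 places in the alphabet, so V, T, R, P, N, L, J → H.
Second component: each term is the sum of the two before it, so 3, 7, 10, 17, 27, 44, 71 → 115.
Colour: green, blue, red, green, blue, red, green → blue (repeats green → blue → red).
Combining the parts gives H-115-blue.

H-115-blue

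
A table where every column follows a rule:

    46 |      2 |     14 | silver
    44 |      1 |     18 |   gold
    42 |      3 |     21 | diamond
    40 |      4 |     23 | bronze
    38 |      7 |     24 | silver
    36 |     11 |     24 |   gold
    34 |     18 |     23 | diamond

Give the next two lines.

First component: −2 each step, so 46, 44, 42, 40, 38, 36, 34 → 32 → 30.
Second component goes 2, 1, 3, 4, 7, 11, 18 → 29 → 47 (each term is the sum of the two before it).
Third component: differences are 4, 3, 2, … (decreasing by 1 each time), so 14, 18, 21, 23, 24, 24, 23 → 21 → 18.
For the rank, repeats silver → gold → diamond → bronze: silver, gold, diamond, bronze, silver, gold, diamond → bronze → silver.
So the next two lines are 32  29  21  bronze and 30  47  18  silver.

32  29  21  bronze; 30  47  18  silver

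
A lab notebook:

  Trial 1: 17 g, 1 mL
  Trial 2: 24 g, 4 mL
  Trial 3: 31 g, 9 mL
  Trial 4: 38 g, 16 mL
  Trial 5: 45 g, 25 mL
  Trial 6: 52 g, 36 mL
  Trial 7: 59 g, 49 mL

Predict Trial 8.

66 g, 64 mL

G goes 17, 24, 31, 38, 45, 52, 59 → 66 (+7 each step).
ML — perfect squares: 1², 2², 3², …: 1, 4, 9, 16, 25, 36, 49 → 64.
So the next line is 66 g, 64 mL.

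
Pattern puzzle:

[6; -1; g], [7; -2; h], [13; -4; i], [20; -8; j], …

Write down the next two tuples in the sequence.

[33; -16; k], [53; -32; l]

First part goes 6, 7, 13, 20 → 33 → 53 (each term is the sum of the two before it).
Second part: -1, -2, -4, -8 → -16 → -32 (×2 each step).
Letter: g, h, i, j → k → l (letters move forward 1 place in the alphabet).
So the next two tuples are [33; -16; k] and [53; -32; l].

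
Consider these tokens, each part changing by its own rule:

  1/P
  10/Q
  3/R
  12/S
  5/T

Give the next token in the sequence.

14/U

First component goes 1, 10, 3, 12, 5 → 14 (alternating steps +9, −7, +9, −7, …).
Letter goes P, Q, R, S, T → U (letters move forward 1 place in the alphabet).
Putting it together: 14/U.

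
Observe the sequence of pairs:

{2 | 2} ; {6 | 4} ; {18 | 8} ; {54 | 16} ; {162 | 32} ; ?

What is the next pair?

First part: ×3 each step; 2, 6, 18, 54, 162 → 486.
Second part goes 2, 4, 8, 16, 32 → 64 (×2 each step).
Putting it together: {486 | 64}.

{486 | 64}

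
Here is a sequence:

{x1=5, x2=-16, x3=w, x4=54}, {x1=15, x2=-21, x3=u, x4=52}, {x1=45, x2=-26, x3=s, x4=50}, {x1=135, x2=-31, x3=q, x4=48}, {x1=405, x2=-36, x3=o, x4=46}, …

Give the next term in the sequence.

X1: 5, 15, 45, 135, 405 → 1215 (×3 each step).
X2: −5 each step, so -16, -21, -26, -31, -36 → -41.
For the x3, letters move back 2 places in the alphabet: w, u, s, q, o → m.
X4: 54, 52, 50, 48, 46 → 44 (−2 each step).
Combining the parts gives {x1=1215, x2=-41, x3=m, x4=44}.

{x1=1215, x2=-41, x3=m, x4=44}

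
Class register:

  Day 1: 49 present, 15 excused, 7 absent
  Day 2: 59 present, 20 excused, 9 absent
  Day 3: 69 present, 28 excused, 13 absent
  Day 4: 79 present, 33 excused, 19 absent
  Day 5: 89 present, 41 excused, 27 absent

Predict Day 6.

Present: +10 each step; 49, 59, 69, 79, 89 → 99.
For the excused, alternating steps +5, +8, +5, +8, …: 15, 20, 28, 33, 41 → 46.
Absent — differences are 2, 4, 6, … (increasing by 2 each time): 7, 9, 13, 19, 27 → 37.
Combining the parts gives 99 present, 46 excused, 37 absent.

99 present, 46 excused, 37 absent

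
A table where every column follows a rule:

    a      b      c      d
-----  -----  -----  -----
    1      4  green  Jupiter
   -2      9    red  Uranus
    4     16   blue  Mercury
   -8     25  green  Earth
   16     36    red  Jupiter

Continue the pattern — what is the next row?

Column a: 1, -2, 4, -8, 16 → -32 (×(-2) each step).
Column b: 4, 9, 16, 25, 36 → 49 (perfect squares: 2², 3², 4², …).
Column c — repeats green → red → blue: green, red, blue, green, red → blue.
Column d: Jupiter, Uranus, Mercury, Earth, Jupiter → Uranus (repeats Jupiter → Uranus → Mercury → Earth).
Putting it together: -32  49  blue  Uranus.

-32  49  blue  Uranus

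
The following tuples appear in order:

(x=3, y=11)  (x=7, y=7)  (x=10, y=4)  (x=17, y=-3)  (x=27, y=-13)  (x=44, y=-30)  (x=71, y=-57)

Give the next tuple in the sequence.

For the x, each term is the sum of the two before it: 3, 7, 10, 17, 27, 44, 71 → 115.
Y: together with the x always sums to 14; 11, 7, 4, -3, -13, -30, -57 → -101.
So the next tuple is (x=115, y=-101).

(x=115, y=-101)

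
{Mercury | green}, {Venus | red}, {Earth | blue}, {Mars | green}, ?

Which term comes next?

{Jupiter | red}

Planet goes Mercury, Venus, Earth, Mars → Jupiter (runs through the planets Mercury→Neptune).
Colour — repeats green → red → blue: green, red, blue, green → red.
So the next term is {Jupiter | red}.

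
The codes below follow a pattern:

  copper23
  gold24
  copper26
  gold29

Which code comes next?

For the metal, alternates copper ↔ gold: copper, gold, copper, gold → copper.
Second component goes 23, 24, 26, 29 → 33 (differences are 1, 2, 3, … (increasing by 1 each time)).
Combining the parts gives copper33.

copper33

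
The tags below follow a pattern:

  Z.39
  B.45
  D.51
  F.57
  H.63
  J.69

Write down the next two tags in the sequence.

Letter: letters move forward 2 places in the alphabet, wrapping Z→A; Z, B, D, F, H, J → L → N.
Second component goes 39, 45, 51, 57, 63, 69 → 75 → 81 (+6 each step).
So the next two tags are L.75 and N.81.

L.75 then N.81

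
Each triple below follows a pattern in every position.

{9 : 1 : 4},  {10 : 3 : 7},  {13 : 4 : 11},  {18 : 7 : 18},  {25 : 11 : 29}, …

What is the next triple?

First part — differences are 1, 3, 5, … (increasing by 2 each time): 9, 10, 13, 18, 25 → 34.
Second part: 1, 3, 4, 7, 11 → 18 (each term is the sum of the two before it).
For the third part, each term is the sum of the two before it: 4, 7, 11, 18, 29 → 47.
Putting it together: {34 : 18 : 47}.

{34 : 18 : 47}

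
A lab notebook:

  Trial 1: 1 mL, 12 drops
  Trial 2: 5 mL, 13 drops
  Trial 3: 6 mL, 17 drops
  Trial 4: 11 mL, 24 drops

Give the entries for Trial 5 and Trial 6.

ML goes 1, 5, 6, 11 → 17 → 28 (each term is the sum of the two before it).
Drops — differences are 1, 4, 7, … (increasing by 3 each time): 12, 13, 17, 24 → 34 → 47.
Putting the parts together: 17 mL, 34 drops and then 28 mL, 47 drops.

17 mL, 34 drops; 28 mL, 47 drops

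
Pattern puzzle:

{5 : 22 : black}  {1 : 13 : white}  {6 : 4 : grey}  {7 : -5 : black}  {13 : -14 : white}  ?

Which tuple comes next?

{20 : -23 : grey}

First slot: each term is the sum of the two before it; 5, 1, 6, 7, 13 → 20.
Second slot: −9 each step, so 22, 13, 4, -5, -14 → -23.
Shade — repeats black → white → grey: black, white, grey, black, white → grey.
Putting it together: {20 : -23 : grey}.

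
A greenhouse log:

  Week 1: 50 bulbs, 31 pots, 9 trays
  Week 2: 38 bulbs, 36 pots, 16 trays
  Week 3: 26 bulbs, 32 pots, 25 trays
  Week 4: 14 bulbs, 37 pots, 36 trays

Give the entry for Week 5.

2 bulbs, 33 pots, 49 trays

Bulbs: 50, 38, 26, 14 → 2 (−12 each step).
For the pots, alternating steps +5, −4, +5, −4, …: 31, 36, 32, 37 → 33.
Trays — perfect squares: 3², 4², 5², …: 9, 16, 25, 36 → 49.
Combining the parts gives 2 bulbs, 33 pots, 49 trays.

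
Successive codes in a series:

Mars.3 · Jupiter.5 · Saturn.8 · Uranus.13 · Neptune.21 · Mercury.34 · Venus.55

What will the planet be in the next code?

Planet — runs through the planets Mercury→Neptune: Mars, Jupiter, Saturn, Uranus, Neptune, Mercury, Venus → Earth.

Earth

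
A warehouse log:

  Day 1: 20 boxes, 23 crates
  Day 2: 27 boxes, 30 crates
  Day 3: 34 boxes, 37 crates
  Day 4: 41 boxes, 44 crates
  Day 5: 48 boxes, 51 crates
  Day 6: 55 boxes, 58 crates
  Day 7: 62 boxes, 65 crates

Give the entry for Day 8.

69 boxes, 72 crates

Boxes: +7 each step, so 20, 27, 34, 41, 48, 55, 62 → 69.
Crates: always 3 more than the boxes; 23, 30, 37, 44, 51, 58, 65 → 72.
So the next row is 69 boxes, 72 crates.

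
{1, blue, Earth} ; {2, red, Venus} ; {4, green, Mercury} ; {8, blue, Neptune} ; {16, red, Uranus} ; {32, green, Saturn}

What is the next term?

First slot: 1, 2, 4, 8, 16, 32 → 64 (×2 each step).
Colour: repeats blue → red → green, so blue, red, green, blue, red, green → blue.
Planet: runs backward through the planets Mercury→Neptune; Earth, Venus, Mercury, Neptune, Uranus, Saturn → Jupiter.
Putting it together: {64, blue, Jupiter}.

{64, blue, Jupiter}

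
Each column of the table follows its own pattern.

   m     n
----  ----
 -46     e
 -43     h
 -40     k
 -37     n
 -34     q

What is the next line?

-31  t

For the column m, +3 each step: -46, -43, -40, -37, -34 → -31.
Column n — letters move forward 3 places in the alphabet: e, h, k, n, q → t.
Putting it together: -31  t.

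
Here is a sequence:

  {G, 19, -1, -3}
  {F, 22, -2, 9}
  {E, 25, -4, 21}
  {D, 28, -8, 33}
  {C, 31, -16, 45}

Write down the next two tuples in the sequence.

Letter — letters move back 1 place in the alphabet: G, F, E, D, C → B → A.
Second part: +3 each step; 19, 22, 25, 28, 31 → 34 → 37.
Third part: -1, -2, -4, -8, -16 → -32 → -64 (×2 each step).
Fourth part: -3, 9, 21, 33, 45 → 57 → 69 (+12 each step).
So the next two tuples are {B, 34, -32, 57} and {A, 37, -64, 69}.

{B, 34, -32, 57}, {A, 37, -64, 69}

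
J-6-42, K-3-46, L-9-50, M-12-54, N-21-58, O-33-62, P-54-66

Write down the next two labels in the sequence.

Letter: letters move forward 1 place in the alphabet, so J, K, L, M, N, O, P → Q → R.
Second component: each term is the sum of the two before it, so 6, 3, 9, 12, 21, 33, 54 → 87 → 141.
Third component: +4 each step, so 42, 46, 50, 54, 58, 62, 66 → 70 → 74.
So the next two labels are Q-87-70 and R-141-74.

Q-87-70 then R-141-74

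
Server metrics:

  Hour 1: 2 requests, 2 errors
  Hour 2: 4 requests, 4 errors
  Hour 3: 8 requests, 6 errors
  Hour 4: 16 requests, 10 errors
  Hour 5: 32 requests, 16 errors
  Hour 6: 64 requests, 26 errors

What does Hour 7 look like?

Requests goes 2, 4, 8, 16, 32, 64 → 128 (×2 each step).
Errors: each term is the sum of the two before it; 2, 4, 6, 10, 16, 26 → 42.
So the next row is 128 requests, 42 errors.

128 requests, 42 errors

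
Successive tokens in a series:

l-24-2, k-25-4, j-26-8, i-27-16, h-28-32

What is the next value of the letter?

g

Letter: l, k, j, i, h → g (letters move back 1 place in the alphabet).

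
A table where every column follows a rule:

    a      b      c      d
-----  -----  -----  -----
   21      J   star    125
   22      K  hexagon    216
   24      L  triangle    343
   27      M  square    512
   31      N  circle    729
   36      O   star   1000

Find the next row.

42  P  hexagon  1331

Column a — differences are 1, 2, 3, … (increasing by 1 each time): 21, 22, 24, 27, 31, 36 → 42.
Column b: letters move forward 1 place in the alphabet, so J, K, L, M, N, O → P.
Column c: repeats star → hexagon → triangle → square → circle, so star, hexagon, triangle, square, circle, star → hexagon.
Column d: perfect cubes: 5³, 6³, 7³, …, so 125, 216, 343, 512, 729, 1000 → 1331.
So the next row is 42  P  hexagon  1331.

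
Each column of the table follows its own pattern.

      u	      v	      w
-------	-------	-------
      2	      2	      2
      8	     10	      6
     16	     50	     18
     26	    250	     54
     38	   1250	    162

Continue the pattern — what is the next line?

For the column u, differences are 6, 8, 10, … (increasing by 2 each time): 2, 8, 16, 26, 38 → 52.
For the column v, ×5 each step: 2, 10, 50, 250, 1250 → 6250.
Column w: 2, 6, 18, 54, 162 → 486 (×3 each step).
Putting it together: 52  6250  486.

52  6250  486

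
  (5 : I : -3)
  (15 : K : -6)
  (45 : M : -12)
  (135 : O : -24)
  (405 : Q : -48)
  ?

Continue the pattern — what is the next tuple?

For the first value, ×3 each step: 5, 15, 45, 135, 405 → 1215.
Letter: letters move forward 2 places in the alphabet, so I, K, M, O, Q → S.
Third value — ×2 each step: -3, -6, -12, -24, -48 → -96.
So the next tuple is (1215 : S : -96).

(1215 : S : -96)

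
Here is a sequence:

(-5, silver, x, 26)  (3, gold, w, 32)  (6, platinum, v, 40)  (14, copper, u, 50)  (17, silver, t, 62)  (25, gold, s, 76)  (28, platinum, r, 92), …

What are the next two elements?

First entry: alternating steps +8, +3, +8, +3, …, so -5, 3, 6, 14, 17, 25, 28 → 36 → 39.
For the metal, repeats silver → gold → platinum → copper: silver, gold, platinum, copper, silver, gold, platinum → copper → silver.
For the letter, letters move back 1 place in the alphabet: x, w, v, u, t, s, r → q → p.
Fourth entry: 26, 32, 40, 50, 62, 76, 92 → 110 → 130 (differences are 6, 8, 10, … (increasing by 2 each time)).
Putting the parts together: (36, copper, q, 110) and then (39, silver, p, 130).

(36, copper, q, 110), (39, silver, p, 130)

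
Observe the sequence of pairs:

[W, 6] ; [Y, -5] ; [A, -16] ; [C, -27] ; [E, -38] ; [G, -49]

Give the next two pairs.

Letter — letters move forward 2 places in the alphabet, wrapping Z→A: W, Y, A, C, E, G → I → K.
Second entry — −11 each step: 6, -5, -16, -27, -38, -49 → -60 → -71.
So the next two pairs are [I, -60] and [K, -71].

[I, -60], [K, -71]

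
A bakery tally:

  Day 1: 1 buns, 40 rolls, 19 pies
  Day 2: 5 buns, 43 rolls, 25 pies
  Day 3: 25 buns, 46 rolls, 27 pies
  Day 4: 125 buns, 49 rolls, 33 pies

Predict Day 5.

625 buns, 52 rolls, 35 pies

For the buns, ×5 each step: 1, 5, 25, 125 → 625.
For the rolls, +3 each step: 40, 43, 46, 49 → 52.
Pies goes 19, 25, 27, 33 → 35 (alternating steps +6, +2, +6, +2, …).
So the next record is 625 buns, 52 rolls, 35 pies.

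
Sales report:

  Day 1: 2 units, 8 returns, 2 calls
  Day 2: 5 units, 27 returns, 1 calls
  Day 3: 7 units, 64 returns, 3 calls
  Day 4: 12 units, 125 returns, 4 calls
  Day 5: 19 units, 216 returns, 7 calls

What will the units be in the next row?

31

Units — each term is the sum of the two before it: 2, 5, 7, 12, 19 → 31.
Returns — perfect cubes: 2³, 3³, 4³, …: 8, 27, 64, 125, 216 → 343.
Calls: each term is the sum of the two before it; 2, 1, 3, 4, 7 → 11.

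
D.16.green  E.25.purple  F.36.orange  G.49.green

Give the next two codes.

Letter: letters move forward 1 place in the alphabet; D, E, F, G → H → I.
Second component goes 16, 25, 36, 49 → 64 → 81 (perfect squares: 4², 5², 6², …).
Colour: green, purple, orange, green → purple → orange (repeats green → purple → orange).
So the next two codes are H.64.purple and I.81.orange.

H.64.purple then I.81.orange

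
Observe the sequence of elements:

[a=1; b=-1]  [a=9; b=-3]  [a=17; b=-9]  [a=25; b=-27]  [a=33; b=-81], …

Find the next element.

For the a, +8 each step: 1, 9, 17, 25, 33 → 41.
B: ×3 each step, so -1, -3, -9, -27, -81 → -243.
Putting it together: [a=41; b=-243].

[a=41; b=-243]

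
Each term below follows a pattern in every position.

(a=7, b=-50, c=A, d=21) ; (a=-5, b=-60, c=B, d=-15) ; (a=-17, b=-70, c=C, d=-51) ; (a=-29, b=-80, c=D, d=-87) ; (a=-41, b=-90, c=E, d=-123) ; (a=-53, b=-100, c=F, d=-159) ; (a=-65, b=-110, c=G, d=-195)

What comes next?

A: −12 each step; 7, -5, -17, -29, -41, -53, -65 → -77.
B — −10 each step: -50, -60, -70, -80, -90, -100, -110 → -120.
C goes A, B, C, D, E, F, G → H (letters move forward 1 place in the alphabet).
D: always 3 × the a, so 21, -15, -51, -87, -123, -159, -195 → -231.
So the next term is (a=-77, b=-120, c=H, d=-231).

(a=-77, b=-120, c=H, d=-231)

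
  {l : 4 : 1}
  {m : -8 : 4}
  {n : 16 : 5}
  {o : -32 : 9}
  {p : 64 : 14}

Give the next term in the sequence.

Letter: letters move forward 1 place in the alphabet; l, m, n, o, p → q.
Second coordinate — ×(-2) each step: 4, -8, 16, -32, 64 → -128.
Third coordinate: 1, 4, 5, 9, 14 → 23 (each term is the sum of the two before it).
Combining the parts gives {q : -128 : 23}.

{q : -128 : 23}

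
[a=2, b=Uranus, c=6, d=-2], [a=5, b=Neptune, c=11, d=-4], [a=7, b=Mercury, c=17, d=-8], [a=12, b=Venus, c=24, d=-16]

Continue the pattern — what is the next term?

[a=19, b=Earth, c=32, d=-32]

A: each term is the sum of the two before it; 2, 5, 7, 12 → 19.
For the b, runs through the planets Mercury→Neptune: Uranus, Neptune, Mercury, Venus → Earth.
C: differences are 5, 6, 7, … (increasing by 1 each time); 6, 11, 17, 24 → 32.
D: -2, -4, -8, -16 → -32 (×2 each step).
Combining the parts gives [a=19, b=Earth, c=32, d=-32].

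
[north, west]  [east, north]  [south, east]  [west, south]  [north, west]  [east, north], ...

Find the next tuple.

[south, east]

For the first direction, repeats north → east → south → west: north, east, south, west, north, east → south.
For the second direction, repeats west → north → east → south: west, north, east, south, west, north → east.
Combining the parts gives [south, east].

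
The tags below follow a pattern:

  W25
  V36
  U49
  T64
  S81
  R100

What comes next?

Q121

Letter: letters move back 1 place in the alphabet, so W, V, U, T, S, R → Q.
Second component: 25, 36, 49, 64, 81, 100 → 121 (perfect squares: 5², 6², 7², …).
So the next tag is Q121.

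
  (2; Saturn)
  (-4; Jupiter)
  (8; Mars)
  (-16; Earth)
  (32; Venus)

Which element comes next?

(-64; Mercury)

First part: ×(-2) each step; 2, -4, 8, -16, 32 → -64.
Planet: runs backward through the planets Mercury→Neptune; Saturn, Jupiter, Mars, Earth, Venus → Mercury.
Combining the parts gives (-64; Mercury).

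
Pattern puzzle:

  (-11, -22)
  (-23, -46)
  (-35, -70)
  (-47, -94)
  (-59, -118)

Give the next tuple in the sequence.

For the first value, −12 each step: -11, -23, -35, -47, -59 → -71.
Second value: always 2 × the first value; -22, -46, -70, -94, -118 → -142.
So the next tuple is (-71, -142).

(-71, -142)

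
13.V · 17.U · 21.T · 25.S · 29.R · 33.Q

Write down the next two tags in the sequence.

37.P then 41.O

First component goes 13, 17, 21, 25, 29, 33 → 37 → 41 (+4 each step).
Letter: letters move back 1 place in the alphabet, so V, U, T, S, R, Q → P → O.
Putting the parts together: 37.P and then 41.O.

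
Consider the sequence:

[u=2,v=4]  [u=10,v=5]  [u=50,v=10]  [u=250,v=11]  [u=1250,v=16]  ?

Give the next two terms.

[u=6250,v=17], [u=31250,v=22]

For the u, ×5 each step: 2, 10, 50, 250, 1250 → 6250 → 31250.
V — alternating steps +1, +5, +1, +5, …: 4, 5, 10, 11, 16 → 17 → 22.
Putting the parts together: [u=6250,v=17] and then [u=31250,v=22].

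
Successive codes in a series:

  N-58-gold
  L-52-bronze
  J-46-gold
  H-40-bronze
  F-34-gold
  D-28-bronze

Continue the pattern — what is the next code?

Letter: letters move back 2 places in the alphabet; N, L, J, H, F, D → B.
Second component: 58, 52, 46, 40, 34, 28 → 22 (−6 each step).
For the rank, alternates gold ↔ bronze: gold, bronze, gold, bronze, gold, bronze → gold.
Combining the parts gives B-22-gold.

B-22-gold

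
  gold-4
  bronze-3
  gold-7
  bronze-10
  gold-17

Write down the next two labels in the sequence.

bronze-27, gold-44

Rank: alternates gold ↔ bronze; gold, bronze, gold, bronze, gold → bronze → gold.
For the second component, each term is the sum of the two before it: 4, 3, 7, 10, 17 → 27 → 44.
Putting the parts together: bronze-27 and then gold-44.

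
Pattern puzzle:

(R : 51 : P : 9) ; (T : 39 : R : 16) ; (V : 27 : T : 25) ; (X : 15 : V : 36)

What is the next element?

First letter: letters move forward 2 places in the alphabet; R, T, V, X → Z.
Second entry goes 51, 39, 27, 15 → 3 (−12 each step).
Second letter: letters move forward 2 places in the alphabet, so P, R, T, V → X.
Fourth entry: perfect squares: 3², 4², 5², …; 9, 16, 25, 36 → 49.
Combining the parts gives (Z : 3 : X : 49).

(Z : 3 : X : 49)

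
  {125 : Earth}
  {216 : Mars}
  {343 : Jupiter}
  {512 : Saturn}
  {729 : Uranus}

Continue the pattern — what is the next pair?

For the first coordinate, perfect cubes: 5³, 6³, 7³, …: 125, 216, 343, 512, 729 → 1000.
Planet: runs through the planets Mercury→Neptune; Earth, Mars, Jupiter, Saturn, Uranus → Neptune.
Putting it together: {1000 : Neptune}.

{1000 : Neptune}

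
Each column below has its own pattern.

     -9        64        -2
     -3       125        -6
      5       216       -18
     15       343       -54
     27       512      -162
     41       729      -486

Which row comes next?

First component: differences are 6, 8, 10, … (increasing by 2 each time), so -9, -3, 5, 15, 27, 41 → 57.
Second component: perfect cubes: 4³, 5³, 6³, …, so 64, 125, 216, 343, 512, 729 → 1000.
Third component goes -2, -6, -18, -54, -162, -486 → -1458 (×3 each step).
So the next row is 57  1000  -1458.

57  1000  -1458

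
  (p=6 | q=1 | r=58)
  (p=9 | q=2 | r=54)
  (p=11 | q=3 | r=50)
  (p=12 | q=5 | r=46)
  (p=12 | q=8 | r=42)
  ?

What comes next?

P: 6, 9, 11, 12, 12 → 11 (differences are 3, 2, 1, … (decreasing by 1 each time)).
Q — each term is the sum of the two before it: 1, 2, 3, 5, 8 → 13.
R — −4 each step: 58, 54, 50, 46, 42 → 38.
So the next element is (p=11 | q=13 | r=38).

(p=11 | q=13 | r=38)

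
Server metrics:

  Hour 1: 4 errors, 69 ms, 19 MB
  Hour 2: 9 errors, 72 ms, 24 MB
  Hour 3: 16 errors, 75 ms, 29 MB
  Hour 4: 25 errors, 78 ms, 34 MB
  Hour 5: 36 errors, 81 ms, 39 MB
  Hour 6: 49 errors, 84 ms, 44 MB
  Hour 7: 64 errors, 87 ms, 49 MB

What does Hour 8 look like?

81 errors, 90 ms, 54 MB

Errors: perfect squares: 2², 3², 4², …; 4, 9, 16, 25, 36, 49, 64 → 81.
Ms: +3 each step, so 69, 72, 75, 78, 81, 84, 87 → 90.
For the MB, +5 each step: 19, 24, 29, 34, 39, 44, 49 → 54.
Putting it together: 81 errors, 90 ms, 54 MB.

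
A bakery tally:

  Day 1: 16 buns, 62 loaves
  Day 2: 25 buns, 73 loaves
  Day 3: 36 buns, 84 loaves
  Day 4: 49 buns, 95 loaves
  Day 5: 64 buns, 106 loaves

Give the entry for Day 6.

81 buns, 117 loaves

Buns: perfect squares: 4², 5², 6², …; 16, 25, 36, 49, 64 → 81.
Loaves: 62, 73, 84, 95, 106 → 117 (+11 each step).
So the next line is 81 buns, 117 loaves.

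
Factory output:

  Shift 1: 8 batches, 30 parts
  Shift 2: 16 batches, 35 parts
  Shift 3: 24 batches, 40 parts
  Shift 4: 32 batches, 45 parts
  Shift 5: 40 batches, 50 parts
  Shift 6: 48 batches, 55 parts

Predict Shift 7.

For the batches, +8 each step: 8, 16, 24, 32, 40, 48 → 56.
Parts: +5 each step, so 30, 35, 40, 45, 50, 55 → 60.
Combining the parts gives 56 batches, 60 parts.

56 batches, 60 parts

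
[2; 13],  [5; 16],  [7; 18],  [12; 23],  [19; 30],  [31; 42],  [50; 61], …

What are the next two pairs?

[81; 92], [131; 142]

First entry: each term is the sum of the two before it; 2, 5, 7, 12, 19, 31, 50 → 81 → 131.
Second entry: 13, 16, 18, 23, 30, 42, 61 → 92 → 142 (always 11 more than the first entry).
So the next two pairs are [81; 92] and [131; 142].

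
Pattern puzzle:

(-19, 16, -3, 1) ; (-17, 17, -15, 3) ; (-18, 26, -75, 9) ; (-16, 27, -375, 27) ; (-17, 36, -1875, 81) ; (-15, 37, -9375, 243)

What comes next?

(-16, 46, -46875, 729)

First value — alternating steps +2, −1, +2, −1, …: -19, -17, -18, -16, -17, -15 → -16.
Second value: 16, 17, 26, 27, 36, 37 → 46 (alternating steps +1, +9, +1, +9, …).
Third value — ×5 each step: -3, -15, -75, -375, -1875, -9375 → -46875.
Fourth value: 1, 3, 9, 27, 81, 243 → 729 (×3 each step).
So the next tuple is (-16, 46, -46875, 729).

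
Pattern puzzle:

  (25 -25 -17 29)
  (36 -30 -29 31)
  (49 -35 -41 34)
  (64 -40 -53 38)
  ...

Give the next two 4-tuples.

(81 -45 -65 43), (100 -50 -77 49)

First value: 25, 36, 49, 64 → 81 → 100 (perfect squares: 5², 6², 7², …).
Second value: −5 each step, so -25, -30, -35, -40 → -45 → -50.
For the third value, −12 each step: -17, -29, -41, -53 → -65 → -77.
Fourth value goes 29, 31, 34, 38 → 43 → 49 (differences are 2, 3, 4, … (increasing by 1 each time)).
So the next two 4-tuples are (81 -45 -65 43) and (100 -50 -77 49).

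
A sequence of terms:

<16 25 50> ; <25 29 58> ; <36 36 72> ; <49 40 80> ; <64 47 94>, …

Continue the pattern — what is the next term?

First part: 16, 25, 36, 49, 64 → 81 (perfect squares: 4², 5², 6², …).
For the second part, alternating steps +4, +7, +4, +7, …: 25, 29, 36, 40, 47 → 51.
Third part: always 2 × the second part, so 50, 58, 72, 80, 94 → 102.
So the next term is <81 51 102>.

<81 51 102>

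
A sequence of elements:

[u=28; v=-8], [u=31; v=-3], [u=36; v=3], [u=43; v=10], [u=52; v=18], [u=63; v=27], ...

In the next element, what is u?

For the u, differences are 3, 5, 7, … (increasing by 2 each time): 28, 31, 36, 43, 52, 63 → 76.

76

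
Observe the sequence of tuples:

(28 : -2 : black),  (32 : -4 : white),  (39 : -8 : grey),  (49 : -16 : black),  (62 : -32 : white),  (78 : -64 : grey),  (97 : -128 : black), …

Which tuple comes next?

(119 : -256 : white)

For the first entry, differences are 4, 7, 10, … (increasing by 3 each time): 28, 32, 39, 49, 62, 78, 97 → 119.
Second entry: ×2 each step; -2, -4, -8, -16, -32, -64, -128 → -256.
Shade: repeats black → white → grey, so black, white, grey, black, white, grey, black → white.
Putting it together: (119 : -256 : white).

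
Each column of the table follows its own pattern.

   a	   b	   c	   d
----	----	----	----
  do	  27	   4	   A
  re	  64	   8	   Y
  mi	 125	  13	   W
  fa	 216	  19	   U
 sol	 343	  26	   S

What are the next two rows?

la  512  34  Q; ti  729  43  O

For the column a, runs through the solfège scale do→ti: do, re, mi, fa, sol → la → ti.
Column b — perfect cubes: 3³, 4³, 5³, …: 27, 64, 125, 216, 343 → 512 → 729.
Column c — differences are 4, 5, 6, … (increasing by 1 each time): 4, 8, 13, 19, 26 → 34 → 43.
Column d goes A, Y, W, U, S → Q → O (letters move back 2 places in the alphabet, wrapping A→Z).
So the next two rows are la  512  34  Q and ti  729  43  O.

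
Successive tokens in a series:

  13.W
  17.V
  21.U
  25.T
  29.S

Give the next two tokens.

First component: +4 each step; 13, 17, 21, 25, 29 → 33 → 37.
Letter — letters move back 1 place in the alphabet: W, V, U, T, S → R → Q.
So the next two tokens are 33.R and 37.Q.

33.R then 37.Q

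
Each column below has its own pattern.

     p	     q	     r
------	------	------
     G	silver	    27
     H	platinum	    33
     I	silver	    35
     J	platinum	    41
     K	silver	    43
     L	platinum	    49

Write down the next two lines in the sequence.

M  silver  51; N  platinum  57

Column p — letters move forward 1 place in the alphabet: G, H, I, J, K, L → M → N.
Column q: alternates silver ↔ platinum, so silver, platinum, silver, platinum, silver, platinum → silver → platinum.
Column r: alternating steps +6, +2, +6, +2, …; 27, 33, 35, 41, 43, 49 → 51 → 57.
Putting the parts together: M  silver  51 and then N  platinum  57.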